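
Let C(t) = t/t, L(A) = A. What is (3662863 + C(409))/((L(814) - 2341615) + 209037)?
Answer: -915716/532941 ≈ -1.7182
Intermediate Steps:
C(t) = 1
(3662863 + C(409))/((L(814) - 2341615) + 209037) = (3662863 + 1)/((814 - 2341615) + 209037) = 3662864/(-2340801 + 209037) = 3662864/(-2131764) = 3662864*(-1/2131764) = -915716/532941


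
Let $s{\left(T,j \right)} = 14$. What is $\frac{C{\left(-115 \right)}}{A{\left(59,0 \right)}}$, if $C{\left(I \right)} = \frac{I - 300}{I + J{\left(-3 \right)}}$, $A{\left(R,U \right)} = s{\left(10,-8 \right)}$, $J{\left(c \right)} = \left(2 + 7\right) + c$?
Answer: $\frac{415}{1526} \approx 0.27195$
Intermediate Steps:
$J{\left(c \right)} = 9 + c$
$A{\left(R,U \right)} = 14$
$C{\left(I \right)} = \frac{-300 + I}{6 + I}$ ($C{\left(I \right)} = \frac{I - 300}{I + \left(9 - 3\right)} = \frac{-300 + I}{I + 6} = \frac{-300 + I}{6 + I}$)
$\frac{C{\left(-115 \right)}}{A{\left(59,0 \right)}} = \frac{\frac{1}{6 - 115} \left(-300 - 115\right)}{14} = \frac{1}{-109} \left(-415\right) \frac{1}{14} = \left(- \frac{1}{109}\right) \left(-415\right) \frac{1}{14} = \frac{415}{109} \cdot \frac{1}{14} = \frac{415}{1526}$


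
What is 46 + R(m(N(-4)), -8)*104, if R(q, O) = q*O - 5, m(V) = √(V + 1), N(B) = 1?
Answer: -474 - 832*√2 ≈ -1650.6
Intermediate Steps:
m(V) = √(1 + V)
R(q, O) = -5 + O*q (R(q, O) = O*q - 5 = -5 + O*q)
46 + R(m(N(-4)), -8)*104 = 46 + (-5 - 8*√(1 + 1))*104 = 46 + (-5 - 8*√2)*104 = 46 + (-520 - 832*√2) = -474 - 832*√2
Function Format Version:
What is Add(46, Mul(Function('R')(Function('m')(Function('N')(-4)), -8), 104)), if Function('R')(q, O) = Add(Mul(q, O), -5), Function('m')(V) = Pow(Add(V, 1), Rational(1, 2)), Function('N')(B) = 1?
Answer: Add(-474, Mul(-832, Pow(2, Rational(1, 2)))) ≈ -1650.6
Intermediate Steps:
Function('m')(V) = Pow(Add(1, V), Rational(1, 2))
Function('R')(q, O) = Add(-5, Mul(O, q)) (Function('R')(q, O) = Add(Mul(O, q), -5) = Add(-5, Mul(O, q)))
Add(46, Mul(Function('R')(Function('m')(Function('N')(-4)), -8), 104)) = Add(46, Mul(Add(-5, Mul(-8, Pow(Add(1, 1), Rational(1, 2)))), 104)) = Add(46, Mul(Add(-5, Mul(-8, Pow(2, Rational(1, 2)))), 104)) = Add(46, Add(-520, Mul(-832, Pow(2, Rational(1, 2))))) = Add(-474, Mul(-832, Pow(2, Rational(1, 2))))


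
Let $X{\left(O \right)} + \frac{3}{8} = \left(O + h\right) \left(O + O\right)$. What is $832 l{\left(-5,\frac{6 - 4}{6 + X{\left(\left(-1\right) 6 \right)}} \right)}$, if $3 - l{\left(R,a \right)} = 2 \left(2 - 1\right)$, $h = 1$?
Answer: $832$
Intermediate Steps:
$X{\left(O \right)} = - \frac{3}{8} + 2 O \left(1 + O\right)$ ($X{\left(O \right)} = - \frac{3}{8} + \left(O + 1\right) \left(O + O\right) = - \frac{3}{8} + \left(1 + O\right) 2 O = - \frac{3}{8} + 2 O \left(1 + O\right)$)
$l{\left(R,a \right)} = 1$ ($l{\left(R,a \right)} = 3 - 2 \left(2 - 1\right) = 3 - 2 \cdot 1 = 3 - 2 = 1$)
$832 l{\left(-5,\frac{6 - 4}{6 + X{\left(\left(-1\right) 6 \right)}} \right)} = 832 \cdot 1 = 832$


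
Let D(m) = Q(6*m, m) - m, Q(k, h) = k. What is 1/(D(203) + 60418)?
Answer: 1/61433 ≈ 1.6278e-5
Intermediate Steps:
D(m) = 5*m (D(m) = 6*m - m = 5*m)
1/(D(203) + 60418) = 1/(5*203 + 60418) = 1/(1015 + 60418) = 1/61433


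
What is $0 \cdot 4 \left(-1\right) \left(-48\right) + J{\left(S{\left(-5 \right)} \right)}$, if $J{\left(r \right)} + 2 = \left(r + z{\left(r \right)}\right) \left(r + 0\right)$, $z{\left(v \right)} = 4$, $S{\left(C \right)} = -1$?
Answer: $-5$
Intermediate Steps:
$J{\left(r \right)} = -2 + r \left(4 + r\right)$ ($J{\left(r \right)} = -2 + \left(r + 4\right) \left(r + 0\right) = -2 + \left(4 + r\right) r = -2 + r \left(4 + r\right)$)
$0 \cdot 4 \left(-1\right) \left(-48\right) + J{\left(S{\left(-5 \right)} \right)} = 0 \cdot 4 \left(-1\right) \left(-48\right) + \left(-2 + \left(-1\right)^{2} + 4 \left(-1\right)\right) = 0 \left(-1\right) \left(-48\right) - 5 = 0 \left(-48\right) - 5 = 0 - 5 = -5$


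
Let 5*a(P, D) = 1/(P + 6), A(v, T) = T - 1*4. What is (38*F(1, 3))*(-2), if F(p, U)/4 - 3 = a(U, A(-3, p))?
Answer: -41344/45 ≈ -918.76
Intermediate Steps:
A(v, T) = -4 + T (A(v, T) = T - 4 = -4 + T)
a(P, D) = 1/(5*(6 + P)) (a(P, D) = 1/(5*(P + 6)) = 1/(5*(6 + P)))
F(p, U) = 12 + 4/(5*(6 + U)) (F(p, U) = 12 + 4*(1/(5*(6 + U))) = 12 + 4/(5*(6 + U)))
(38*F(1, 3))*(-2) = (38*(4*(91 + 15*3)/(5*(6 + 3))))*(-2) = (38*((⅘)*(91 + 45)/9))*(-2) = (38*((⅘)*(⅑)*136))*(-2) = (38*(544/45))*(-2) = (20672/45)*(-2) = -41344/45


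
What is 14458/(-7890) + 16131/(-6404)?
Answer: -109931311/25263780 ≈ -4.3513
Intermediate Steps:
14458/(-7890) + 16131/(-6404) = 14458*(-1/7890) + 16131*(-1/6404) = -7229/3945 - 16131/6404 = -109931311/25263780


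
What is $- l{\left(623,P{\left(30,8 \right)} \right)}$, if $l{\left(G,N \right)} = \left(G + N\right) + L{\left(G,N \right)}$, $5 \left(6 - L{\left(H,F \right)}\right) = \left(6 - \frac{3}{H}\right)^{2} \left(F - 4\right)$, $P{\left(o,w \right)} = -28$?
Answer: $- \frac{322546969}{388129} \approx -831.03$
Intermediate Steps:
$L{\left(H,F \right)} = 6 - \frac{\left(6 - \frac{3}{H}\right)^{2} \left(-4 + F\right)}{5}$ ($L{\left(H,F \right)} = 6 - \frac{\left(6 - \frac{3}{H}\right)^{2} \left(F - 4\right)}{5} = 6 - \frac{\left(6 - \frac{3}{H}\right)^{2} \left(-4 + F\right)}{5}$)
$l{\left(G,N \right)} = G + N + \frac{3 \left(10 G^{2} + 12 \left(-1 + 2 G\right)^{2} - 3 N \left(-1 + 2 G\right)^{2}\right)}{5 G^{2}}$ ($l{\left(G,N \right)} = \left(G + N\right) + \frac{3 \left(10 G^{2} + 12 \left(-1 + 2 G\right)^{2} - 3 N \left(-1 + 2 G\right)^{2}\right)}{5 G^{2}} = G + N + \frac{3 \left(10 G^{2} + 12 \left(-1 + 2 G\right)^{2} - 3 N \left(-1 + 2 G\right)^{2}\right)}{5 G^{2}}$)
$- l{\left(623,P{\left(30,8 \right)} \right)} = - \frac{36 - 89712 - -252 + 5 \cdot 623^{3} + 174 \cdot 623^{2} - - 868 \cdot 623^{2} + 36 \cdot 623 \left(-28\right)}{5 \cdot 388129} = - \frac{36 - 89712 + 252 + 5 \cdot 241804367 + 174 \cdot 388129 - \left(-868\right) 388129 - 627984}{5 \cdot 388129} = - \frac{36 - 89712 + 252 + 1209021835 + 67534446 + 336895972 - 627984}{5 \cdot 388129} = - \frac{1612734845}{5 \cdot 388129} = \left(-1\right) \frac{322546969}{388129} = - \frac{322546969}{388129}$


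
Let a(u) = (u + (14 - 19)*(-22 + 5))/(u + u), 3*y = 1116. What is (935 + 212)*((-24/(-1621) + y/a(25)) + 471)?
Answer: 13091542575/17831 ≈ 7.3420e+5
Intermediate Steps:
y = 372 (y = (1/3)*1116 = 372)
a(u) = (85 + u)/(2*u) (a(u) = (u - 5*(-17))/((2*u)) = (u + 85)*(1/(2*u)) = (85 + u)*(1/(2*u)) = (85 + u)/(2*u))
(935 + 212)*((-24/(-1621) + y/a(25)) + 471) = (935 + 212)*((-24/(-1621) + 372/(((1/2)*(85 + 25)/25))) + 471) = 1147*((-24*(-1/1621) + 372/(((1/2)*(1/25)*110))) + 471) = 1147*((24/1621 + 372/(11/5)) + 471) = 1147*((24/1621 + 372*(5/11)) + 471) = 1147*((24/1621 + 1860/11) + 471) = 1147*(3015324/17831 + 471) = 1147*(11413725/17831) = 13091542575/17831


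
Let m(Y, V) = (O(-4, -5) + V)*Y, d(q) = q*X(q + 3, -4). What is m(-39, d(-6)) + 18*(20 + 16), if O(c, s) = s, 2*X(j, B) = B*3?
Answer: -561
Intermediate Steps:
X(j, B) = 3*B/2 (X(j, B) = (B*3)/2 = (3*B)/2 = 3*B/2)
d(q) = -6*q (d(q) = q*((3/2)*(-4)) = q*(-6) = -6*q)
m(Y, V) = Y*(-5 + V) (m(Y, V) = (-5 + V)*Y = Y*(-5 + V))
m(-39, d(-6)) + 18*(20 + 16) = -39*(-5 - 6*(-6)) + 18*(20 + 16) = -39*(-5 + 36) + 18*36 = -39*31 + 648 = -1209 + 648 = -561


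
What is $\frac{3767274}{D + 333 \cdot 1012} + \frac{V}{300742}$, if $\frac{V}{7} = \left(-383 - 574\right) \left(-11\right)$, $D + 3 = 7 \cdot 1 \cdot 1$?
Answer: $\frac{289452677577}{25337513500} \approx 11.424$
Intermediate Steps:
$D = 4$ ($D = -3 + 7 \cdot 1 \cdot 1 = -3 + 7 \cdot 1 = -3 + 7 = 4$)
$V = 73689$ ($V = 7 \left(-383 - 574\right) \left(-11\right) = 7 \left(\left(-957\right) \left(-11\right)\right) = 7 \cdot 10527 = 73689$)
$\frac{3767274}{D + 333 \cdot 1012} + \frac{V}{300742} = \frac{3767274}{4 + 333 \cdot 1012} + \frac{73689}{300742} = \frac{3767274}{4 + 336996} + 73689 \cdot \frac{1}{300742} = \frac{3767274}{337000} + \frac{73689}{300742} = 3767274 \cdot \frac{1}{337000} + \frac{73689}{300742} = \frac{1883637}{168500} + \frac{73689}{300742} = \frac{289452677577}{25337513500}$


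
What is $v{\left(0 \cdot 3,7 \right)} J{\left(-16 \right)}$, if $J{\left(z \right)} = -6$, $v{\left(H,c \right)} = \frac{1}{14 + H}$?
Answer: $- \frac{3}{7} \approx -0.42857$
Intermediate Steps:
$v{\left(0 \cdot 3,7 \right)} J{\left(-16 \right)} = \frac{1}{14 + 0 \cdot 3} \left(-6\right) = \frac{1}{14 + 0} \left(-6\right) = \frac{1}{14} \left(-6\right) = - \frac{3}{7}$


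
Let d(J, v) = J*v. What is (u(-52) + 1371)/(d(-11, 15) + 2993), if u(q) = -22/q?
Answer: 35657/73528 ≈ 0.48494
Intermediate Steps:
(u(-52) + 1371)/(d(-11, 15) + 2993) = (-22/(-52) + 1371)/(-11*15 + 2993) = (-22*(-1/52) + 1371)/(-165 + 2993) = (11/26 + 1371)/2828 = (35657/26)*(1/2828) = 35657/73528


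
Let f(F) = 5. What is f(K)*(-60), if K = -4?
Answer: -300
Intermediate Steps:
f(K)*(-60) = 5*(-60) = -300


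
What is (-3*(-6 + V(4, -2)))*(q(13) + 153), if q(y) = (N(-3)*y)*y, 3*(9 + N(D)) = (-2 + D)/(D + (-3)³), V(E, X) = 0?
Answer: -24455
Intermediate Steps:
N(D) = -9 + (-2 + D)/(3*(-27 + D)) (N(D) = -9 + ((-2 + D)/(D + (-3)³))/3 = -9 + ((-2 + D)/(D - 27))/3 = -9 + ((-2 + D)/(-27 + D))/3 = -9 + (-2 + D)/(3*(-27 + D)))
q(y) = -161*y²/18 (q(y) = (((727 - 26*(-3))/(3*(-27 - 3)))*y)*y = (((⅓)*(727 + 78)/(-30))*y)*y = (((⅓)*(-1/30)*805)*y)*y = (-161*y/18)*y = -161*y²/18)
(-3*(-6 + V(4, -2)))*(q(13) + 153) = (-3*(-6 + 0))*(-161/18*13² + 153) = (-3*(-6))*(-161/18*169 + 153) = 18*(-27209/18 + 153) = 18*(-24455/18) = -24455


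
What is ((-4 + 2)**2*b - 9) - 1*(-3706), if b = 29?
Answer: 3813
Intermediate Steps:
((-4 + 2)**2*b - 9) - 1*(-3706) = ((-4 + 2)**2*29 - 9) - 1*(-3706) = ((-2)**2*29 - 9) + 3706 = (4*29 - 9) + 3706 = (116 - 9) + 3706 = 107 + 3706 = 3813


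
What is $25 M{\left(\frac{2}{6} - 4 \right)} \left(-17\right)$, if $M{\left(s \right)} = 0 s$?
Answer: $0$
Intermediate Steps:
$M{\left(s \right)} = 0$
$25 M{\left(\frac{2}{6} - 4 \right)} \left(-17\right) = 25 \cdot 0 \left(-17\right) = 0 \left(-17\right) = 0$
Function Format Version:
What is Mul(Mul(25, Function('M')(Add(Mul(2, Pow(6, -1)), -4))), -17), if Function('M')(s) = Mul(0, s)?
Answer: 0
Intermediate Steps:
Function('M')(s) = 0
Mul(Mul(25, Function('M')(Add(Mul(2, Pow(6, -1)), -4))), -17) = Mul(Mul(25, 0), -17) = Mul(0, -17) = 0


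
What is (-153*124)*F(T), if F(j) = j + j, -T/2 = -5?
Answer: -379440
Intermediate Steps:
T = 10 (T = -2*(-5) = 10)
F(j) = 2*j
(-153*124)*F(T) = (-153*124)*(2*10) = -18972*20 = -379440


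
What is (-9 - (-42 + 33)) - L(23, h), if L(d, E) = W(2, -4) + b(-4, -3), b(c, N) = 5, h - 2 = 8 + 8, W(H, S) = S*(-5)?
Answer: -25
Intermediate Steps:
W(H, S) = -5*S
h = 18 (h = 2 + (8 + 8) = 2 + 16 = 18)
L(d, E) = 25 (L(d, E) = -5*(-4) + 5 = 20 + 5 = 25)
(-9 - (-42 + 33)) - L(23, h) = (-9 - (-42 + 33)) - 1*25 = (-9 - 1*(-9)) - 25 = (-9 + 9) - 25 = 0 - 25 = -25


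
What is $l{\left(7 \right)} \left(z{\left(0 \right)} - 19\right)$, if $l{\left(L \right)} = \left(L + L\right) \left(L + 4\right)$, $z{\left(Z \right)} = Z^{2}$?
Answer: $-2926$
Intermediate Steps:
$l{\left(L \right)} = 2 L \left(4 + L\right)$
$l{\left(7 \right)} \left(z{\left(0 \right)} - 19\right) = 2 \cdot 7 \left(4 + 7\right) \left(0^{2} - 19\right) = 2 \cdot 7 \cdot 11 \left(0 - 19\right) = 154 \left(-19\right) = -2926$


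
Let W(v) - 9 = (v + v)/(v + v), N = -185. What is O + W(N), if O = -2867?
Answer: -2857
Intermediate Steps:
W(v) = 10 (W(v) = 9 + (v + v)/(v + v) = 9 + (2*v)/((2*v)) = 9 + (2*v)*(1/(2*v)) = 9 + 1 = 10)
O + W(N) = -2867 + 10 = -2857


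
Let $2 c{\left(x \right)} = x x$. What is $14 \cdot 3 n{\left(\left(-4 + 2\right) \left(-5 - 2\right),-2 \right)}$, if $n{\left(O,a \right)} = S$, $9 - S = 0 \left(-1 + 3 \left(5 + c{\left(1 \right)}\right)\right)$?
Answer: $378$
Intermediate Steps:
$c{\left(x \right)} = \frac{x^{2}}{2}$ ($c{\left(x \right)} = \frac{x x}{2} = \frac{x^{2}}{2}$)
$S = 9$ ($S = 9 - 0 \left(-1 + 3 \left(5 + \frac{1^{2}}{2}\right)\right) = 9 - 0 \left(-1 + 3 \left(5 + \frac{1}{2} \cdot 1\right)\right) = 9 - 0 \left(-1 + 3 \left(5 + \frac{1}{2}\right)\right) = 9 - 0 \left(-1 + 3 \cdot \frac{11}{2}\right) = 9 - 0 \left(-1 + \frac{33}{2}\right) = 9 - 0 \cdot \frac{31}{2} = 9 - 0 = 9 + 0 = 9$)
$n{\left(O,a \right)} = 9$
$14 \cdot 3 n{\left(\left(-4 + 2\right) \left(-5 - 2\right),-2 \right)} = 14 \cdot 3 \cdot 9 = 42 \cdot 9 = 378$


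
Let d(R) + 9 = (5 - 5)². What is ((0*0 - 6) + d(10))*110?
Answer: -1650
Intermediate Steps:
d(R) = -9 (d(R) = -9 + (5 - 5)² = -9 + 0² = -9 + 0 = -9)
((0*0 - 6) + d(10))*110 = ((0*0 - 6) - 9)*110 = ((0 - 6) - 9)*110 = (-6 - 9)*110 = -15*110 = -1650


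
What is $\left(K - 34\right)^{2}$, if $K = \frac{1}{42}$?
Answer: $\frac{2036329}{1764} \approx 1154.4$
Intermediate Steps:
$K = \frac{1}{42} \approx 0.02381$
$\left(K - 34\right)^{2} = \left(\frac{1}{42} - 34\right)^{2} = \left(- \frac{1427}{42}\right)^{2} = \frac{2036329}{1764}$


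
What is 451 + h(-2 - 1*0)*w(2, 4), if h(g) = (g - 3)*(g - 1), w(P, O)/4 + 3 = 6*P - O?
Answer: 751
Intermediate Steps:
w(P, O) = -12 - 4*O + 24*P (w(P, O) = -12 + 4*(6*P - O) = -12 + 4*(-O + 6*P) = -12 + (-4*O + 24*P) = -12 - 4*O + 24*P)
h(g) = (-1 + g)*(-3 + g) (h(g) = (-3 + g)*(-1 + g) = (-1 + g)*(-3 + g))
451 + h(-2 - 1*0)*w(2, 4) = 451 + (3 + (-2 - 1*0)² - 4*(-2 - 1*0))*(-12 - 4*4 + 24*2) = 451 + (3 + (-2 + 0)² - 4*(-2 + 0))*(-12 - 16 + 48) = 451 + (3 + (-2)² - 4*(-2))*20 = 451 + (3 + 4 + 8)*20 = 451 + 15*20 = 451 + 300 = 751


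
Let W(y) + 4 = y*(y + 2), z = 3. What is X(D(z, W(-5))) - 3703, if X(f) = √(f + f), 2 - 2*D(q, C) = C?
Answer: -3703 + 3*I ≈ -3703.0 + 3.0*I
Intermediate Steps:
W(y) = -4 + y*(2 + y) (W(y) = -4 + y*(y + 2) = -4 + y*(2 + y))
D(q, C) = 1 - C/2
X(f) = √2*√f (X(f) = √(2*f) = √2*√f)
X(D(z, W(-5))) - 3703 = √2*√(1 - (-4 + (-5)² + 2*(-5))/2) - 3703 = √2*√(1 - (-4 + 25 - 10)/2) - 3703 = √2*√(1 - ½*11) - 3703 = √2*√(1 - 11/2) - 3703 = √2*√(-9/2) - 3703 = √2*(3*I*√2/2) - 3703 = 3*I - 3703 = -3703 + 3*I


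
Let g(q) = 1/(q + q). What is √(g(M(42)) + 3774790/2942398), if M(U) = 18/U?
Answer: √190868323817022/8827194 ≈ 1.5651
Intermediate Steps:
g(q) = 1/(2*q)
√(g(M(42)) + 3774790/2942398) = √(1/(2*((18/42))) + 3774790/2942398) = √(1/(2*((18*(1/42)))) + 3774790*(1/2942398)) = √(1/(2*(3/7)) + 1887395/1471199) = √((½)*(7/3) + 1887395/1471199) = √(7/6 + 1887395/1471199) = √(21622763/8827194) = √190868323817022/8827194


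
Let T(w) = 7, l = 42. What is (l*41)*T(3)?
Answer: 12054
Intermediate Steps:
(l*41)*T(3) = (42*41)*7 = 1722*7 = 12054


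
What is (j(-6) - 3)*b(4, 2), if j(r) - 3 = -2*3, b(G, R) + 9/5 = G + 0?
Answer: -66/5 ≈ -13.200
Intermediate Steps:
b(G, R) = -9/5 + G (b(G, R) = -9/5 + (G + 0) = -9/5 + G)
j(r) = -3 (j(r) = 3 - 2*3 = 3 - 6 = -3)
(j(-6) - 3)*b(4, 2) = (-3 - 3)*(-9/5 + 4) = -6*11/5 = -66/5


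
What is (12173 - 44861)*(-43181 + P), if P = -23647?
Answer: 2184473664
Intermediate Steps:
(12173 - 44861)*(-43181 + P) = (12173 - 44861)*(-43181 - 23647) = -32688*(-66828) = 2184473664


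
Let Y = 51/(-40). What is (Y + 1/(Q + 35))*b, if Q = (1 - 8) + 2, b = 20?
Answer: -149/6 ≈ -24.833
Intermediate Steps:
Q = -5 (Q = -7 + 2 = -5)
Y = -51/40 (Y = 51*(-1/40) = -51/40 ≈ -1.2750)
(Y + 1/(Q + 35))*b = (-51/40 + 1/(-5 + 35))*20 = (-51/40 + 1/30)*20 = -149/120*20 = -149/6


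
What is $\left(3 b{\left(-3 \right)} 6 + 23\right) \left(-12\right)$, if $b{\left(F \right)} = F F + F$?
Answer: $-1572$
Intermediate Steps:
$b{\left(F \right)} = F + F^{2}$ ($b{\left(F \right)} = F^{2} + F = F + F^{2}$)
$\left(3 b{\left(-3 \right)} 6 + 23\right) \left(-12\right) = \left(3 \left(- 3 \left(1 - 3\right)\right) 6 + 23\right) \left(-12\right) = \left(3 \left(\left(-3\right) \left(-2\right)\right) 6 + 23\right) \left(-12\right) = \left(3 \cdot 6 \cdot 6 + 23\right) \left(-12\right) = \left(18 \cdot 6 + 23\right) \left(-12\right) = \left(108 + 23\right) \left(-12\right) = 131 \left(-12\right) = -1572$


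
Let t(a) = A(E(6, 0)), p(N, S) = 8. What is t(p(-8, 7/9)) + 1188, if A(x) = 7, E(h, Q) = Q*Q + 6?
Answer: 1195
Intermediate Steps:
E(h, Q) = 6 + Q**2 (E(h, Q) = Q**2 + 6 = 6 + Q**2)
t(a) = 7
t(p(-8, 7/9)) + 1188 = 7 + 1188 = 1195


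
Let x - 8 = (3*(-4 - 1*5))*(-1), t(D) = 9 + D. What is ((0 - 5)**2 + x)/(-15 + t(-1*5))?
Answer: -60/11 ≈ -5.4545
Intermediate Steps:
x = 35 (x = 8 + (3*(-4 - 1*5))*(-1) = 8 + (3*(-4 - 5))*(-1) = 8 + (3*(-9))*(-1) = 8 - 27*(-1) = 8 + 27 = 35)
((0 - 5)**2 + x)/(-15 + t(-1*5)) = ((0 - 5)**2 + 35)/(-15 + (9 - 1*5)) = ((-5)**2 + 35)/(-15 + (9 - 5)) = (25 + 35)/(-15 + 4) = 60/(-11) = 60*(-1/11) = -60/11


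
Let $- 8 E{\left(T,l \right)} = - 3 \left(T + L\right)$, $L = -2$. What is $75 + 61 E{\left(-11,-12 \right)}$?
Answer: $- \frac{1779}{8} \approx -222.38$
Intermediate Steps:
$E{\left(T,l \right)} = - \frac{3}{4} + \frac{3 T}{8}$ ($E{\left(T,l \right)} = - \frac{\left(-3\right) \left(T - 2\right)}{8} = - \frac{\left(-3\right) \left(-2 + T\right)}{8} = - \frac{6 - 3 T}{8} = - \frac{3}{4} + \frac{3 T}{8}$)
$75 + 61 E{\left(-11,-12 \right)} = 75 + 61 \left(- \frac{3}{4} + \frac{3}{8} \left(-11\right)\right) = 75 + 61 \left(- \frac{3}{4} - \frac{33}{8}\right) = 75 + 61 \left(- \frac{39}{8}\right) = 75 - \frac{2379}{8} = - \frac{1779}{8}$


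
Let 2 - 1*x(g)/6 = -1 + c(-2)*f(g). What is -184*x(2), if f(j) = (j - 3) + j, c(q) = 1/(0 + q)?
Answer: -3864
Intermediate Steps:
c(q) = 1/q
f(j) = -3 + 2*j (f(j) = (-3 + j) + j = -3 + 2*j)
x(g) = 9 + 6*g (x(g) = 12 - 6*(-1 + (-3 + 2*g)/(-2)) = 12 - 6*(-1 - (-3 + 2*g)/2) = 12 - 6*(-1 + (3/2 - g)) = 12 - 6*(½ - g) = 12 + (-3 + 6*g) = 9 + 6*g)
-184*x(2) = -184*(9 + 6*2) = -184*(9 + 12) = -184*21 = -3864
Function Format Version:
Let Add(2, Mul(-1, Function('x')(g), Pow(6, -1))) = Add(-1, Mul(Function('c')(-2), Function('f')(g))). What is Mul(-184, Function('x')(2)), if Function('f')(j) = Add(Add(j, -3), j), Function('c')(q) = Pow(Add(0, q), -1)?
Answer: -3864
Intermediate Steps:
Function('c')(q) = Pow(q, -1)
Function('f')(j) = Add(-3, Mul(2, j)) (Function('f')(j) = Add(Add(-3, j), j) = Add(-3, Mul(2, j)))
Function('x')(g) = Add(9, Mul(6, g)) (Function('x')(g) = Add(12, Mul(-6, Add(-1, Mul(Pow(-2, -1), Add(-3, Mul(2, g)))))) = Add(12, Mul(-6, Add(-1, Mul(Rational(-1, 2), Add(-3, Mul(2, g)))))) = Add(12, Mul(-6, Add(-1, Add(Rational(3, 2), Mul(-1, g))))) = Add(12, Mul(-6, Add(Rational(1, 2), Mul(-1, g)))) = Add(12, Add(-3, Mul(6, g))) = Add(9, Mul(6, g)))
Mul(-184, Function('x')(2)) = Mul(-184, Add(9, Mul(6, 2))) = Mul(-184, Add(9, 12)) = Mul(-184, 21) = -3864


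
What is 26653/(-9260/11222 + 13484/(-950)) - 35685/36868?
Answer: -25196082579905/14190142954 ≈ -1775.6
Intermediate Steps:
26653/(-9260/11222 + 13484/(-950)) - 35685/36868 = 26653/(-9260*1/11222 + 13484*(-1/950)) - 35685*1/36868 = 26653/(-4630/5611 - 6742/475) - 2745/2836 = 26653/(-40028612/2665225) - 2745/2836 = 26653*(-2665225/40028612) - 2745/2836 = -71036241925/40028612 - 2745/2836 = -25196082579905/14190142954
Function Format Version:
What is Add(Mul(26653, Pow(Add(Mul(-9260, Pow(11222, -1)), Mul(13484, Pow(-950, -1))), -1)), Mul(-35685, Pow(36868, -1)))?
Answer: Rational(-25196082579905, 14190142954) ≈ -1775.6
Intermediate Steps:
Add(Mul(26653, Pow(Add(Mul(-9260, Pow(11222, -1)), Mul(13484, Pow(-950, -1))), -1)), Mul(-35685, Pow(36868, -1))) = Add(Mul(26653, Pow(Add(Mul(-9260, Rational(1, 11222)), Mul(13484, Rational(-1, 950))), -1)), Mul(-35685, Rational(1, 36868))) = Add(Mul(26653, Pow(Add(Rational(-4630, 5611), Rational(-6742, 475)), -1)), Rational(-2745, 2836)) = Add(Mul(26653, Pow(Rational(-40028612, 2665225), -1)), Rational(-2745, 2836)) = Add(Mul(26653, Rational(-2665225, 40028612)), Rational(-2745, 2836)) = Add(Rational(-71036241925, 40028612), Rational(-2745, 2836)) = Rational(-25196082579905, 14190142954)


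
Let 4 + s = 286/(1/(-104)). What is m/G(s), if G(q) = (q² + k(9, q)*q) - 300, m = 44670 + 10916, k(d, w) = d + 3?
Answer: 27793/442293114 ≈ 6.2838e-5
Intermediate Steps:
k(d, w) = 3 + d
m = 55586
s = -29748 (s = -4 + 286/(1/(-104)) = -4 + 286/(-1/104) = -4 + 286*(-104) = -4 - 29744 = -29748)
G(q) = -300 + q² + 12*q (G(q) = (q² + (3 + 9)*q) - 300 = (q² + 12*q) - 300 = -300 + q² + 12*q)
m/G(s) = 55586/(-300 + (-29748)² + 12*(-29748)) = 55586/(-300 + 884943504 - 356976) = 55586/884586228 = 55586*(1/884586228) = 27793/442293114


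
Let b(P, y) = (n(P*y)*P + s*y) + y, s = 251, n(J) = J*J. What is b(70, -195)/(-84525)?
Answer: -124214532/805 ≈ -1.5430e+5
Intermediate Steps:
n(J) = J**2
b(P, y) = 252*y + P**3*y**2 (b(P, y) = ((P*y)**2*P + 251*y) + y = ((P**2*y**2)*P + 251*y) + y = (P**3*y**2 + 251*y) + y = (251*y + P**3*y**2) + y = 252*y + P**3*y**2)
b(70, -195)/(-84525) = -195*(252 - 195*70**3)/(-84525) = -195*(252 - 195*343000)*(-1/84525) = -195*(252 - 66885000)*(-1/84525) = -195*(-66884748)*(-1/84525) = 13042525860*(-1/84525) = -124214532/805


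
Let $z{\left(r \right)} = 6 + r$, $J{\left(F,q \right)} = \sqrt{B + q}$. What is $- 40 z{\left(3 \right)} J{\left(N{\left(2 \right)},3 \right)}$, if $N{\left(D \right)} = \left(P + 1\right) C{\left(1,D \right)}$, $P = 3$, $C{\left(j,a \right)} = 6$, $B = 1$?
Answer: $-720$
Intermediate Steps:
$N{\left(D \right)} = 24$ ($N{\left(D \right)} = \left(3 + 1\right) 6 = 4 \cdot 6 = 24$)
$J{\left(F,q \right)} = \sqrt{1 + q}$
$- 40 z{\left(3 \right)} J{\left(N{\left(2 \right)},3 \right)} = - 40 \left(6 + 3\right) \sqrt{1 + 3} = \left(-40\right) 9 \sqrt{4} = \left(-360\right) 2 = -720$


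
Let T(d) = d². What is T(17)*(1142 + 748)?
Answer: 546210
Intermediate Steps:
T(17)*(1142 + 748) = 17²*(1142 + 748) = 289*1890 = 546210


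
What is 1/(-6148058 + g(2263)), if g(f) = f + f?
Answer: -1/6143532 ≈ -1.6277e-7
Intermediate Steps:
g(f) = 2*f
1/(-6148058 + g(2263)) = 1/(-6148058 + 2*2263) = 1/(-6148058 + 4526) = 1/(-6143532) = -1/6143532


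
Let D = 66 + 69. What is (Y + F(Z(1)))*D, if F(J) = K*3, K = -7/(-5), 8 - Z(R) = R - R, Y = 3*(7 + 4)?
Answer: 5022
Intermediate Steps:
Y = 33 (Y = 3*11 = 33)
D = 135
Z(R) = 8 (Z(R) = 8 - (R - R) = 8 - 1*0 = 8 + 0 = 8)
K = 7/5 (K = -7*(-⅕) = 7/5 ≈ 1.4000)
F(J) = 21/5 (F(J) = (7/5)*3 = 21/5)
(Y + F(Z(1)))*D = (33 + 21/5)*135 = (186/5)*135 = 5022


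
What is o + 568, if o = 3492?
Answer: 4060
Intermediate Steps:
o + 568 = 3492 + 568 = 4060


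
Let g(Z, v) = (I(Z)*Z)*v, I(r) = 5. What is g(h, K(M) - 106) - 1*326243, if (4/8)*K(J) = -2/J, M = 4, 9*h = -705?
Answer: -853004/3 ≈ -2.8433e+5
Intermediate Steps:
h = -235/3 (h = (⅑)*(-705) = -235/3 ≈ -78.333)
K(J) = -4/J (K(J) = 2*(-2/J) = -4/J)
g(Z, v) = 5*Z*v (g(Z, v) = (5*Z)*v = 5*Z*v)
g(h, K(M) - 106) - 1*326243 = 5*(-235/3)*(-4/4 - 106) - 1*326243 = 5*(-235/3)*(-4*¼ - 106) - 326243 = 5*(-235/3)*(-1 - 106) - 326243 = 5*(-235/3)*(-107) - 326243 = 125725/3 - 326243 = -853004/3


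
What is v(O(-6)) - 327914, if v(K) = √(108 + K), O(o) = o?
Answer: -327914 + √102 ≈ -3.2790e+5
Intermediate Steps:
v(O(-6)) - 327914 = √(108 - 6) - 327914 = √102 - 327914 = -327914 + √102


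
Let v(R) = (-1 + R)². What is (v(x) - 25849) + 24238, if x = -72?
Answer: 3718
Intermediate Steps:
(v(x) - 25849) + 24238 = ((-1 - 72)² - 25849) + 24238 = ((-73)² - 25849) + 24238 = (5329 - 25849) + 24238 = -20520 + 24238 = 3718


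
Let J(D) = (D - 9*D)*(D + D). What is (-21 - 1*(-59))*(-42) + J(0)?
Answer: -1596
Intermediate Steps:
J(D) = -16*D² (J(D) = (-8*D)*(2*D) = -16*D²)
(-21 - 1*(-59))*(-42) + J(0) = (-21 - 1*(-59))*(-42) - 16*0² = (-21 + 59)*(-42) - 16*0 = 38*(-42) + 0 = -1596 + 0 = -1596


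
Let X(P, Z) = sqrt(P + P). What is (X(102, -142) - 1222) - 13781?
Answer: -15003 + 2*sqrt(51) ≈ -14989.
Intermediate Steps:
X(P, Z) = sqrt(2)*sqrt(P) (X(P, Z) = sqrt(2*P) = sqrt(2)*sqrt(P))
(X(102, -142) - 1222) - 13781 = (sqrt(2)*sqrt(102) - 1222) - 13781 = (2*sqrt(51) - 1222) - 13781 = (-1222 + 2*sqrt(51)) - 13781 = -15003 + 2*sqrt(51)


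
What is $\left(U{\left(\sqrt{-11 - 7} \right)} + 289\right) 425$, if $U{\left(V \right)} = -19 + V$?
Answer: $114750 + 1275 i \sqrt{2} \approx 1.1475 \cdot 10^{5} + 1803.1 i$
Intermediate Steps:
$\left(U{\left(\sqrt{-11 - 7} \right)} + 289\right) 425 = \left(\left(-19 + \sqrt{-11 - 7}\right) + 289\right) 425 = \left(\left(-19 + \sqrt{-18}\right) + 289\right) 425 = \left(\left(-19 + 3 i \sqrt{2}\right) + 289\right) 425 = \left(270 + 3 i \sqrt{2}\right) 425 = 114750 + 1275 i \sqrt{2}$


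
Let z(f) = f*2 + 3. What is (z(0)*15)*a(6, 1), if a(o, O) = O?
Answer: 45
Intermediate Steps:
z(f) = 3 + 2*f (z(f) = 2*f + 3 = 3 + 2*f)
(z(0)*15)*a(6, 1) = ((3 + 2*0)*15)*1 = ((3 + 0)*15)*1 = (3*15)*1 = 45*1 = 45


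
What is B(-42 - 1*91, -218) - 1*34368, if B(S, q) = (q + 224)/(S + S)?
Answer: -4570947/133 ≈ -34368.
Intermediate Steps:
B(S, q) = (224 + q)/(2*S) (B(S, q) = (224 + q)/((2*S)) = (224 + q)*(1/(2*S)) = (224 + q)/(2*S))
B(-42 - 1*91, -218) - 1*34368 = (224 - 218)/(2*(-42 - 1*91)) - 1*34368 = (½)*6/(-42 - 91) - 34368 = (½)*6/(-133) - 34368 = (½)*(-1/133)*6 - 34368 = -3/133 - 34368 = -4570947/133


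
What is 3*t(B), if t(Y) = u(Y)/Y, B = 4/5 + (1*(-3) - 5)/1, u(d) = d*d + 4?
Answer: -349/15 ≈ -23.267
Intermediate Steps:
u(d) = 4 + d**2 (u(d) = d**2 + 4 = 4 + d**2)
B = -36/5 (B = 4*(1/5) + (-3 - 5)*1 = 4/5 - 8*1 = 4/5 - 8 = -36/5 ≈ -7.2000)
t(Y) = (4 + Y**2)/Y
3*t(B) = 3*(-36/5 + 4/(-36/5)) = 3*(-36/5 + 4*(-5/36)) = 3*(-36/5 - 5/9) = 3*(-349/45) = -349/15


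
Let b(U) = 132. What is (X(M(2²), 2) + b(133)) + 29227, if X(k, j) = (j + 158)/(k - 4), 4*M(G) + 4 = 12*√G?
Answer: 29519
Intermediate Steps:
M(G) = -1 + 3*√G (M(G) = -1 + (12*√G)/4 = -1 + 3*√G)
X(k, j) = (158 + j)/(-4 + k)
(X(M(2²), 2) + b(133)) + 29227 = ((158 + 2)/(-4 + (-1 + 3*√(2²))) + 132) + 29227 = (160/(-4 + (-1 + 3*√4)) + 132) + 29227 = (160/(-4 + (-1 + 3*2)) + 132) + 29227 = (160/(-4 + (-1 + 6)) + 132) + 29227 = (160/(-4 + 5) + 132) + 29227 = (160/1 + 132) + 29227 = (1*160 + 132) + 29227 = (160 + 132) + 29227 = 292 + 29227 = 29519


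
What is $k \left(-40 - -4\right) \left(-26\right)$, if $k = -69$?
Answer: $-64584$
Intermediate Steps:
$k \left(-40 - -4\right) \left(-26\right) = - 69 \left(-40 - -4\right) \left(-26\right) = - 69 \left(-40 + 4\right) \left(-26\right) = \left(-69\right) \left(-36\right) \left(-26\right) = 2484 \left(-26\right) = -64584$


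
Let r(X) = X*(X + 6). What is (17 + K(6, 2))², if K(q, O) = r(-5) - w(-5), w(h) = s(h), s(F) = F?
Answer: 289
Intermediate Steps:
r(X) = X*(6 + X)
w(h) = h
K(q, O) = 0 (K(q, O) = -5*(6 - 5) - 1*(-5) = -5*1 + 5 = -5 + 5 = 0)
(17 + K(6, 2))² = (17 + 0)² = 17² = 289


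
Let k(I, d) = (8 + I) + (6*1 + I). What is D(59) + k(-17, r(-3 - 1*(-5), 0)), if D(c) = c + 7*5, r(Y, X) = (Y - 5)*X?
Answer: 74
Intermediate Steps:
r(Y, X) = X*(-5 + Y) (r(Y, X) = (-5 + Y)*X = X*(-5 + Y))
k(I, d) = 14 + 2*I (k(I, d) = (8 + I) + (6 + I) = 14 + 2*I)
D(c) = 35 + c (D(c) = c + 35 = 35 + c)
D(59) + k(-17, r(-3 - 1*(-5), 0)) = (35 + 59) + (14 + 2*(-17)) = 94 + (14 - 34) = 94 - 20 = 74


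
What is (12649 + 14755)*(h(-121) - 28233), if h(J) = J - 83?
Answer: -779287548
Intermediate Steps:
h(J) = -83 + J
(12649 + 14755)*(h(-121) - 28233) = (12649 + 14755)*((-83 - 121) - 28233) = 27404*(-204 - 28233) = 27404*(-28437) = -779287548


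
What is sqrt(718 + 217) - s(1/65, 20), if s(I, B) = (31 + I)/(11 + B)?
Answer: -2016/2015 + sqrt(935) ≈ 29.577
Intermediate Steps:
s(I, B) = (31 + I)/(11 + B)
sqrt(718 + 217) - s(1/65, 20) = sqrt(718 + 217) - (31 + 1/65)/(11 + 20) = sqrt(935) - (31 + 1/65)/31 = sqrt(935) - 2016/(31*65) = sqrt(935) - 1*2016/2015 = sqrt(935) - 2016/2015 = -2016/2015 + sqrt(935)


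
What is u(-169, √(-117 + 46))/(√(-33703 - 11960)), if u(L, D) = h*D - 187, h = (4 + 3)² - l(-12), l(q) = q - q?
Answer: 49*√3242073/45663 + 187*I*√45663/45663 ≈ 1.9322 + 0.8751*I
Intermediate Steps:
l(q) = 0
h = 49 (h = (4 + 3)² - 1*0 = 7² + 0 = 49 + 0 = 49)
u(L, D) = -187 + 49*D (u(L, D) = 49*D - 187 = -187 + 49*D)
u(-169, √(-117 + 46))/(√(-33703 - 11960)) = (-187 + 49*√(-117 + 46))/(√(-33703 - 11960)) = (-187 + 49*√(-71))/(√(-45663)) = (-187 + 49*(I*√71))/((I*√45663)) = (-187 + 49*I*√71)*(-I*√45663/45663) = -I*√45663*(-187 + 49*I*√71)/45663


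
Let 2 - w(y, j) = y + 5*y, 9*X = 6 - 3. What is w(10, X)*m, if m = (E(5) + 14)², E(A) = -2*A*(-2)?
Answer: -67048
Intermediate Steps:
X = ⅓ (X = (6 - 3)/9 = (⅑)*3 = ⅓ ≈ 0.33333)
w(y, j) = 2 - 6*y (w(y, j) = 2 - (y + 5*y) = 2 - 6*y)
E(A) = 4*A
m = 1156 (m = (4*5 + 14)² = (20 + 14)² = 34² = 1156)
w(10, X)*m = (2 - 6*10)*1156 = (2 - 60)*1156 = -58*1156 = -67048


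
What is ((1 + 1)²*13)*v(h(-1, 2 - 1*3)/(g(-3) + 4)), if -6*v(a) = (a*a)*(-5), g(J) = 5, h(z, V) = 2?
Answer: 520/243 ≈ 2.1399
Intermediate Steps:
v(a) = 5*a²/6 (v(a) = -a*a*(-5)/6 = -a²*(-5)/6 = -(-5)*a²/6 = 5*a²/6)
((1 + 1)²*13)*v(h(-1, 2 - 1*3)/(g(-3) + 4)) = ((1 + 1)²*13)*(5*(2/(5 + 4))²/6) = (2²*13)*(5*(2/9)²/6) = (4*13)*(5*(2*(⅑))²/6) = 52*(5*(2/9)²/6) = 52*((⅚)*(4/81)) = 52*(10/243) = 520/243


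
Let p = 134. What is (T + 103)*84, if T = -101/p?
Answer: 575442/67 ≈ 8588.7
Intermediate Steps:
T = -101/134 ≈ -0.75373
(T + 103)*84 = (-101/134 + 103)*84 = (13701/134)*84 = 575442/67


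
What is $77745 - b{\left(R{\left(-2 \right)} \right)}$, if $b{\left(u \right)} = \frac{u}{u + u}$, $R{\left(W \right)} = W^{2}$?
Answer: $\frac{155489}{2} \approx 77745.0$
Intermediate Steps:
$b{\left(u \right)} = \frac{1}{2}$ ($b{\left(u \right)} = \frac{u}{2 u} = u \frac{1}{2 u} = \frac{1}{2}$)
$77745 - b{\left(R{\left(-2 \right)} \right)} = 77745 - \frac{1}{2} = \frac{155489}{2}$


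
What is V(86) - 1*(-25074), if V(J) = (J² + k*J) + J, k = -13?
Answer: 31438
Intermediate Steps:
V(J) = J² - 12*J (V(J) = (J² - 13*J) + J = J² - 12*J)
V(86) - 1*(-25074) = 86*(-12 + 86) - 1*(-25074) = 86*74 + 25074 = 6364 + 25074 = 31438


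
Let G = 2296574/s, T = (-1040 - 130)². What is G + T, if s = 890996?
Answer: 609843360487/445498 ≈ 1.3689e+6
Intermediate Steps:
T = 1368900 (T = (-1170)² = 1368900)
G = 1148287/445498 (G = 2296574/890996 = 2296574*(1/890996) = 1148287/445498 ≈ 2.5775)
G + T = 1148287/445498 + 1368900 = 609843360487/445498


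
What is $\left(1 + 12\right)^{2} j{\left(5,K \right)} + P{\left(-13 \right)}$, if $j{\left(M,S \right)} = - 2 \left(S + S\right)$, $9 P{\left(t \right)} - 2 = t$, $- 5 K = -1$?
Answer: $- \frac{6139}{45} \approx -136.42$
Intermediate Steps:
$K = \frac{1}{5}$ ($K = \left(- \frac{1}{5}\right) \left(-1\right) = \frac{1}{5} \approx 0.2$)
$P{\left(t \right)} = \frac{2}{9} + \frac{t}{9}$
$j{\left(M,S \right)} = - 4 S$ ($j{\left(M,S \right)} = - 2 \cdot 2 S = - 4 S$)
$\left(1 + 12\right)^{2} j{\left(5,K \right)} + P{\left(-13 \right)} = \left(1 + 12\right)^{2} \left(\left(-4\right) \frac{1}{5}\right) + \left(\frac{2}{9} + \frac{1}{9} \left(-13\right)\right) = 13^{2} \left(- \frac{4}{5}\right) + \left(\frac{2}{9} - \frac{13}{9}\right) = 169 \left(- \frac{4}{5}\right) - \frac{11}{9} = - \frac{676}{5} - \frac{11}{9} = - \frac{6139}{45}$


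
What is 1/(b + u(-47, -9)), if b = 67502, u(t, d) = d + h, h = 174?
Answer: 1/67667 ≈ 1.4778e-5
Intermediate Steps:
u(t, d) = 174 + d (u(t, d) = d + 174 = 174 + d)
1/(b + u(-47, -9)) = 1/(67502 + (174 - 9)) = 1/(67502 + 165) = 1/67667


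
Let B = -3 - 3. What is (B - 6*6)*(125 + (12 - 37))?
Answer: -4200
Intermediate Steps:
B = -6
(B - 6*6)*(125 + (12 - 37)) = (-6 - 6*6)*(125 + (12 - 37)) = (-6 - 36)*(125 - 25) = -42*100 = -4200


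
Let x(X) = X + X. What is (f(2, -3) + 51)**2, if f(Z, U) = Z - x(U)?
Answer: 3481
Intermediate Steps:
x(X) = 2*X
f(Z, U) = Z - 2*U
(f(2, -3) + 51)**2 = ((2 - 2*(-3)) + 51)**2 = ((2 + 6) + 51)**2 = (8 + 51)**2 = 59**2 = 3481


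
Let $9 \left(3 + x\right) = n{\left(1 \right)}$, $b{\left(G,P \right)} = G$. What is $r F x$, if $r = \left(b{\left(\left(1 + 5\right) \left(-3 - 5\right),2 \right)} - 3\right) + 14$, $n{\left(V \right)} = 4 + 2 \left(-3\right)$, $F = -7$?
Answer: $- \frac{7511}{9} \approx -834.56$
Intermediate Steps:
$n{\left(V \right)} = -2$ ($n{\left(V \right)} = 4 - 6 = -2$)
$x = - \frac{29}{9}$ ($x = -3 + \frac{1}{9} \left(-2\right) = -3 - \frac{2}{9} = - \frac{29}{9} \approx -3.2222$)
$r = -37$ ($r = \left(\left(1 + 5\right) \left(-3 - 5\right) - 3\right) + 14 = \left(6 \left(-8\right) - 3\right) + 14 = \left(-48 - 3\right) + 14 = -51 + 14 = -37$)
$r F x = \left(-37\right) \left(-7\right) \left(- \frac{29}{9}\right) = 259 \left(- \frac{29}{9}\right) = - \frac{7511}{9}$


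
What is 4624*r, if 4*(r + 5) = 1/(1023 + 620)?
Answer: -37985004/1643 ≈ -23119.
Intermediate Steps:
r = -32859/6572 (r = -5 + 1/(4*(1023 + 620)) = -5 + (1/4)/1643 = -5 + (1/4)*(1/1643) = -5 + 1/6572 = -32859/6572 ≈ -4.9998)
4624*r = 4624*(-32859/6572) = -37985004/1643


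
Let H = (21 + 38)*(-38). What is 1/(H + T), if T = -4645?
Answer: -1/6887 ≈ -0.00014520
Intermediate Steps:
H = -2242 (H = 59*(-38) = -2242)
1/(H + T) = 1/(-2242 - 4645) = 1/(-6887) = -1/6887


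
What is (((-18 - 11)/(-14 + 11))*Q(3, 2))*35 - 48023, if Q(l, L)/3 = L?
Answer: -45993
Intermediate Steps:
Q(l, L) = 3*L
(((-18 - 11)/(-14 + 11))*Q(3, 2))*35 - 48023 = (((-18 - 11)/(-14 + 11))*(3*2))*35 - 48023 = (-29/(-3)*6)*35 - 48023 = (-29*(-⅓)*6)*35 - 48023 = ((29/3)*6)*35 - 48023 = 58*35 - 48023 = 2030 - 48023 = -45993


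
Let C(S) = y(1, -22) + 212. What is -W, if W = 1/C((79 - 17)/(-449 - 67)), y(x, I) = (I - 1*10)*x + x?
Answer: -1/181 ≈ -0.0055249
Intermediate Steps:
y(x, I) = x + x*(-10 + I) (y(x, I) = (I - 10)*x + x = (-10 + I)*x + x = x*(-10 + I) + x = x + x*(-10 + I))
C(S) = 181 (C(S) = 1*(-9 - 22) + 212 = 1*(-31) + 212 = -31 + 212 = 181)
W = 1/181 ≈ 0.0055249
-W = -1*1/181 = -1/181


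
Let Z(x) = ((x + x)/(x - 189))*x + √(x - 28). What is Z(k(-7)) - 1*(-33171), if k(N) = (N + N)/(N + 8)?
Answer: 961903/29 + I*√42 ≈ 33169.0 + 6.4807*I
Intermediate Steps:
k(N) = 2*N/(8 + N) (k(N) = (2*N)/(8 + N) = 2*N/(8 + N))
Z(x) = √(-28 + x) + 2*x²/(-189 + x) (Z(x) = ((2*x)/(-189 + x))*x + √(-28 + x) = (2*x/(-189 + x))*x + √(-28 + x) = 2*x²/(-189 + x) + √(-28 + x) = √(-28 + x) + 2*x²/(-189 + x))
Z(k(-7)) - 1*(-33171) = (-189*√(-28 + 2*(-7)/(8 - 7)) + 2*(2*(-7)/(8 - 7))² + (2*(-7)/(8 - 7))*√(-28 + 2*(-7)/(8 - 7)))/(-189 + 2*(-7)/(8 - 7)) - 1*(-33171) = (-189*√(-28 + 2*(-7)/1) + 2*(2*(-7)/1)² + (2*(-7)/1)*√(-28 + 2*(-7)/1))/(-189 + 2*(-7)/1) + 33171 = (-189*√(-28 + 2*(-7)*1) + 2*(2*(-7)*1)² + (2*(-7)*1)*√(-28 + 2*(-7)*1))/(-189 + 2*(-7)*1) + 33171 = (-189*√(-28 - 14) + 2*(-14)² - 14*√(-28 - 14))/(-189 - 14) + 33171 = (-189*I*√42 + 2*196 - 14*I*√42)/(-203) + 33171 = -(-189*I*√42 + 392 - 14*I*√42)/203 + 33171 = -(392 - 203*I*√42)/203 + 33171 = (-56/29 + I*√42) + 33171 = 961903/29 + I*√42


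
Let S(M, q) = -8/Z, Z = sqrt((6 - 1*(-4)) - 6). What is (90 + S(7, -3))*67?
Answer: 5762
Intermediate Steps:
Z = 2 (Z = sqrt((6 + 4) - 6) = sqrt(10 - 6) = sqrt(4) = 2)
S(M, q) = -4 (S(M, q) = -8/2 = -8*1/2 = -4)
(90 + S(7, -3))*67 = (90 - 4)*67 = 86*67 = 5762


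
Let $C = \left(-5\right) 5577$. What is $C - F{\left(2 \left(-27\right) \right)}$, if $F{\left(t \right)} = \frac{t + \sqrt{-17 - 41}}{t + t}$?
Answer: $- \frac{55771}{2} + \frac{i \sqrt{58}}{108} \approx -27886.0 + 0.070516 i$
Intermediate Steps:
$F{\left(t \right)} = \frac{t + i \sqrt{58}}{2 t}$ ($F{\left(t \right)} = \frac{t + \sqrt{-58}}{2 t} = \left(t + i \sqrt{58}\right) \frac{1}{2 t} = \frac{t + i \sqrt{58}}{2 t}$)
$C = -27885$
$C - F{\left(2 \left(-27\right) \right)} = -27885 - \frac{2 \left(-27\right) + i \sqrt{58}}{2 \cdot 2 \left(-27\right)} = -27885 - \frac{-54 + i \sqrt{58}}{2 \left(-54\right)} = -27885 - \frac{1}{2} \left(- \frac{1}{54}\right) \left(-54 + i \sqrt{58}\right) = -27885 - \left(\frac{1}{2} - \frac{i \sqrt{58}}{108}\right) = - \frac{55771}{2} + \frac{i \sqrt{58}}{108}$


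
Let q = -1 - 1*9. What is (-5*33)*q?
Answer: 1650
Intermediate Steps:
q = -10 (q = -1 - 9 = -10)
(-5*33)*q = -5*33*(-10) = -165*(-10) = 1650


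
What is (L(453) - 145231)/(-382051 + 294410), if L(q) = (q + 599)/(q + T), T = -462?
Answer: 1308131/788769 ≈ 1.6584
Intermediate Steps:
L(q) = (599 + q)/(-462 + q) (L(q) = (q + 599)/(q - 462) = (599 + q)/(-462 + q))
(L(453) - 145231)/(-382051 + 294410) = ((599 + 453)/(-462 + 453) - 145231)/(-382051 + 294410) = (1052/(-9) - 145231)/(-87641) = (-1/9*1052 - 145231)*(-1/87641) = (-1052/9 - 145231)*(-1/87641) = -1308131/9*(-1/87641) = 1308131/788769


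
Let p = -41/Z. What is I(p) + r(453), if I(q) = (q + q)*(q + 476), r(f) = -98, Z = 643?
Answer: -65612216/413449 ≈ -158.69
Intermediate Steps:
p = -41/643 ≈ -0.063764
I(q) = 2*q*(476 + q) (I(q) = (2*q)*(476 + q) = 2*q*(476 + q))
I(p) + r(453) = 2*(-41/643)*(476 - 41/643) - 98 = 2*(-41/643)*(306027/643) - 98 = -25094214/413449 - 98 = -65612216/413449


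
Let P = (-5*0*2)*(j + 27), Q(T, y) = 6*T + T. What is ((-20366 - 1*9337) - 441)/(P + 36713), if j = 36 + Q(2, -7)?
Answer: -30144/36713 ≈ -0.82107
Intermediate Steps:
Q(T, y) = 7*T
j = 50 (j = 36 + 7*2 = 36 + 14 = 50)
P = 0 (P = (-5*0*2)*(50 + 27) = (0*2)*77 = 0*77 = 0)
((-20366 - 1*9337) - 441)/(P + 36713) = ((-20366 - 1*9337) - 441)/(0 + 36713) = ((-20366 - 9337) - 441)/36713 = (-29703 - 441)*(1/36713) = -30144*1/36713 = -30144/36713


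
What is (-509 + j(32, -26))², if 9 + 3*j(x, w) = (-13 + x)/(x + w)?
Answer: 84584809/324 ≈ 2.6106e+5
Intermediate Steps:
j(x, w) = -3 + (-13 + x)/(3*(w + x)) (j(x, w) = -3 + ((-13 + x)/(x + w))/3 = -3 + ((-13 + x)/(w + x))/3 = -3 + (-13 + x)/(3*(w + x)))
(-509 + j(32, -26))² = (-509 + (-13 - 9*(-26) - 8*32)/(3*(-26 + 32)))² = (-509 + (⅓)*(-13 + 234 - 256)/6)² = (-509 + (⅓)*(⅙)*(-35))² = (-509 - 35/18)² = (-9197/18)² = 84584809/324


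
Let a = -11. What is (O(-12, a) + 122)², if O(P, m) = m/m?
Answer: 15129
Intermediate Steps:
O(P, m) = 1
(O(-12, a) + 122)² = (1 + 122)² = 123² = 15129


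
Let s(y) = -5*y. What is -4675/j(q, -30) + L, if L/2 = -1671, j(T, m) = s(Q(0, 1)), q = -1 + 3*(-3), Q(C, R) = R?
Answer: -2407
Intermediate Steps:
q = -10 (q = -1 - 9 = -10)
j(T, m) = -5 (j(T, m) = -5*1 = -5)
L = -3342 (L = 2*(-1671) = -3342)
-4675/j(q, -30) + L = -4675/(-5) - 3342 = -4675*(-1/5) - 3342 = 935 - 3342 = -2407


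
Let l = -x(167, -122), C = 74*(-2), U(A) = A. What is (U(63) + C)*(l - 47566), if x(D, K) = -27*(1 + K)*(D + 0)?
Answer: 50418175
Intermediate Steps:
x(D, K) = -27*D*(1 + K) (x(D, K) = -27*(1 + K)*D = -27*D*(1 + K))
C = -148
l = -545589 (l = -(-27)*167*(1 - 122) = -(-27)*167*(-121) = -1*545589 = -545589)
(U(63) + C)*(l - 47566) = (63 - 148)*(-545589 - 47566) = -85*(-593155) = 50418175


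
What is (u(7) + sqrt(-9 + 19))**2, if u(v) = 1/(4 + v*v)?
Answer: 28091/2809 + 2*sqrt(10)/53 ≈ 10.120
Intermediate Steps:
u(v) = 1/(4 + v**2)
(u(7) + sqrt(-9 + 19))**2 = (1/(4 + 7**2) + sqrt(-9 + 19))**2 = (1/(4 + 49) + sqrt(10))**2 = (1/53 + sqrt(10))**2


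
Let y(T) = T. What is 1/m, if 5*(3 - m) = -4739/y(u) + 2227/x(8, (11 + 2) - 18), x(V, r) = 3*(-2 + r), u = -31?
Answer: -3255/20717 ≈ -0.15712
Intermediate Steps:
x(V, r) = -6 + 3*r
m = -20717/3255 (m = 3 - (-4739/(-31) + 2227/(-6 + 3*((11 + 2) - 18)))/5 = 3 - (-4739*(-1/31) + 2227/(-6 + 3*(13 - 18)))/5 = 3 - (4739/31 + 2227/(-6 + 3*(-5)))/5 = 3 - (4739/31 + 2227/(-6 - 15))/5 = 3 - (4739/31 + 2227/(-21))/5 = 3 - (4739/31 + 2227*(-1/21))/5 = 3 - (4739/31 - 2227/21)/5 = 3 - 1/5*30482/651 = 3 - 30482/3255 = -20717/3255 ≈ -6.3647)
1/m = 1/(-20717/3255) = -3255/20717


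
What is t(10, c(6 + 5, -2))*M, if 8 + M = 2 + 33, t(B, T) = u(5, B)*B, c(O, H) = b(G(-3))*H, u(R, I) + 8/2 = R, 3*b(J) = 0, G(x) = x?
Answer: 270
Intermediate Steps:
b(J) = 0 (b(J) = (⅓)*0 = 0)
u(R, I) = -4 + R
c(O, H) = 0 (c(O, H) = 0*H = 0)
t(B, T) = B (t(B, T) = (-4 + 5)*B = 1*B = B)
M = 27 (M = -8 + (2 + 33) = -8 + 35 = 27)
t(10, c(6 + 5, -2))*M = 10*27 = 270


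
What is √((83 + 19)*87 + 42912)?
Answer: 3*√5754 ≈ 227.57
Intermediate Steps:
√((83 + 19)*87 + 42912) = √(102*87 + 42912) = √(8874 + 42912) = √51786 = 3*√5754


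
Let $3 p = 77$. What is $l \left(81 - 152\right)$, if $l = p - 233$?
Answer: $\frac{44162}{3} \approx 14721.0$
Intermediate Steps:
$p = \frac{77}{3}$ ($p = \frac{1}{3} \cdot 77 = \frac{77}{3} \approx 25.667$)
$l = - \frac{622}{3}$ ($l = \frac{77}{3} - 233 = - \frac{622}{3} \approx -207.33$)
$l \left(81 - 152\right) = - \frac{622 \left(81 - 152\right)}{3} = \left(- \frac{622}{3}\right) \left(-71\right) = \frac{44162}{3}$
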